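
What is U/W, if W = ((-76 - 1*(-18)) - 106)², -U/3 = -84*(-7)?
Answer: -441/6724 ≈ -0.065586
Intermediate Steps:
U = -1764 (U = -(-252)*(-7) = -3*588 = -1764)
W = 26896 (W = ((-76 + 18) - 106)² = (-58 - 106)² = (-164)² = 26896)
U/W = -1764/26896 = -1764*1/26896 = -441/6724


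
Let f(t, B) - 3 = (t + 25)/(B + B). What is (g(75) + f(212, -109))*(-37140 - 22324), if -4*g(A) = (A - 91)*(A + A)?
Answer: -3901343844/109 ≈ -3.5792e+7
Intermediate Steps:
f(t, B) = 3 + (25 + t)/(2*B) (f(t, B) = 3 + (t + 25)/(B + B) = 3 + (25 + t)/((2*B)) = 3 + (25 + t)*(1/(2*B)) = 3 + (25 + t)/(2*B))
g(A) = -A*(-91 + A)/2 (g(A) = -(A - 91)*(A + A)/4 = -(-91 + A)*2*A/4 = -A*(-91 + A)/2)
(g(75) + f(212, -109))*(-37140 - 22324) = ((1/2)*75*(91 - 1*75) + (1/2)*(25 + 212 + 6*(-109))/(-109))*(-37140 - 22324) = ((1/2)*75*(91 - 75) + (1/2)*(-1/109)*(25 + 212 - 654))*(-59464) = ((1/2)*75*16 + (1/2)*(-1/109)*(-417))*(-59464) = (600 + 417/218)*(-59464) = (131217/218)*(-59464) = -3901343844/109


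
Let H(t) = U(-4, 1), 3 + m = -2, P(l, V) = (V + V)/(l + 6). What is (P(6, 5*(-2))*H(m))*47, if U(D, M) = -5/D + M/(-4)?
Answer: -235/3 ≈ -78.333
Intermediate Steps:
P(l, V) = 2*V/(6 + l) (P(l, V) = (2*V)/(6 + l) = 2*V/(6 + l))
m = -5 (m = -3 - 2 = -5)
U(D, M) = -5/D - M/4 (U(D, M) = -5/D + M*(-¼) = -5/D - M/4)
H(t) = 1 (H(t) = -5/(-4) - ¼*1 = -5*(-¼) - ¼ = 5/4 - ¼ = 1)
(P(6, 5*(-2))*H(m))*47 = ((2*(5*(-2))/(6 + 6))*1)*47 = ((2*(-10)/12)*1)*47 = ((2*(-10)*(1/12))*1)*47 = -5/3*1*47 = -5/3*47 = -235/3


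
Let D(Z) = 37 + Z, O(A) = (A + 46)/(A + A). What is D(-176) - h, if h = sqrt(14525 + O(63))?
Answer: -139 - sqrt(25623626)/42 ≈ -259.52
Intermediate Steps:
O(A) = (46 + A)/(2*A) (O(A) = (46 + A)/((2*A)) = (46 + A)*(1/(2*A)) = (46 + A)/(2*A))
h = sqrt(25623626)/42 (h = sqrt(14525 + (1/2)*(46 + 63)/63) = sqrt(14525 + (1/2)*(1/63)*109) = sqrt(14525 + 109/126) = sqrt(1830259/126) = sqrt(25623626)/42 ≈ 120.52)
D(-176) - h = (37 - 176) - sqrt(25623626)/42 = -139 - sqrt(25623626)/42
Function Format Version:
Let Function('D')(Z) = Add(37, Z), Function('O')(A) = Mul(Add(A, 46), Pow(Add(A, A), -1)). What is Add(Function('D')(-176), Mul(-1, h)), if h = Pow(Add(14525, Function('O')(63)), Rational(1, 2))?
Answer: Add(-139, Mul(Rational(-1, 42), Pow(25623626, Rational(1, 2)))) ≈ -259.52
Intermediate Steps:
Function('O')(A) = Mul(Rational(1, 2), Pow(A, -1), Add(46, A)) (Function('O')(A) = Mul(Add(46, A), Pow(Mul(2, A), -1)) = Mul(Add(46, A), Mul(Rational(1, 2), Pow(A, -1))) = Mul(Rational(1, 2), Pow(A, -1), Add(46, A)))
h = Mul(Rational(1, 42), Pow(25623626, Rational(1, 2))) (h = Pow(Add(14525, Mul(Rational(1, 2), Pow(63, -1), Add(46, 63))), Rational(1, 2)) = Pow(Add(14525, Mul(Rational(1, 2), Rational(1, 63), 109)), Rational(1, 2)) = Pow(Add(14525, Rational(109, 126)), Rational(1, 2)) = Pow(Rational(1830259, 126), Rational(1, 2)) = Mul(Rational(1, 42), Pow(25623626, Rational(1, 2))) ≈ 120.52)
Add(Function('D')(-176), Mul(-1, h)) = Add(Add(37, -176), Mul(-1, Mul(Rational(1, 42), Pow(25623626, Rational(1, 2))))) = Add(-139, Mul(Rational(-1, 42), Pow(25623626, Rational(1, 2))))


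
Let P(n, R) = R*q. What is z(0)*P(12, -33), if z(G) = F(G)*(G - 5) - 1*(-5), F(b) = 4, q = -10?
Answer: -4950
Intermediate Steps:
P(n, R) = -10*R (P(n, R) = R*(-10) = -10*R)
z(G) = -15 + 4*G (z(G) = 4*(G - 5) - 1*(-5) = 4*(-5 + G) + 5 = (-20 + 4*G) + 5 = -15 + 4*G)
z(0)*P(12, -33) = (-15 + 4*0)*(-10*(-33)) = (-15 + 0)*330 = -15*330 = -4950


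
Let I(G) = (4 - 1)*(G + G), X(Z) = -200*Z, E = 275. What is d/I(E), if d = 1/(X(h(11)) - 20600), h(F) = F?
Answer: -1/37620000 ≈ -2.6582e-8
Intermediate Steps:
I(G) = 6*G (I(G) = 3*(2*G) = 6*G)
d = -1/22800 (d = 1/(-200*11 - 20600) = 1/(-2200 - 20600) = 1/(-22800) = -1/22800 ≈ -4.3860e-5)
d/I(E) = -1/(22800*(6*275)) = -1/22800/1650 = -1/22800*1/1650 = -1/37620000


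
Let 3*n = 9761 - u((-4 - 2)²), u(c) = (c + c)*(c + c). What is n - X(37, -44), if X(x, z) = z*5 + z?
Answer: 5369/3 ≈ 1789.7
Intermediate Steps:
u(c) = 4*c² (u(c) = (2*c)*(2*c) = 4*c²)
n = 4577/3 (n = (9761 - 4*((-4 - 2)²)²)/3 = (9761 - 4*((-6)²)²)/3 = (9761 - 4*36²)/3 = (9761 - 4*1296)/3 = (9761 - 1*5184)/3 = (9761 - 5184)/3 = (⅓)*4577 = 4577/3 ≈ 1525.7)
X(x, z) = 6*z (X(x, z) = 5*z + z = 6*z)
n - X(37, -44) = 4577/3 - 6*(-44) = 4577/3 - 1*(-264) = 4577/3 + 264 = 5369/3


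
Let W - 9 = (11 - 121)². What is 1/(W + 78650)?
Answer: 1/90759 ≈ 1.1018e-5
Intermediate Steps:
W = 12109 (W = 9 + (11 - 121)² = 9 + (-110)² = 9 + 12100 = 12109)
1/(W + 78650) = 1/(12109 + 78650) = 1/90759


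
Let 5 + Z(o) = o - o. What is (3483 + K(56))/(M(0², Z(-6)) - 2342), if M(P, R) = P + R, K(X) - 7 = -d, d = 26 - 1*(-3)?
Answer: -3461/2347 ≈ -1.4746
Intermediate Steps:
Z(o) = -5 (Z(o) = -5 + (o - o) = -5 + 0 = -5)
d = 29 (d = 26 + 3 = 29)
K(X) = -22 (K(X) = 7 - 1*29 = 7 - 29 = -22)
(3483 + K(56))/(M(0², Z(-6)) - 2342) = (3483 - 22)/((0² - 5) - 2342) = 3461/((0 - 5) - 2342) = 3461/(-5 - 2342) = 3461/(-2347) = 3461*(-1/2347) = -3461/2347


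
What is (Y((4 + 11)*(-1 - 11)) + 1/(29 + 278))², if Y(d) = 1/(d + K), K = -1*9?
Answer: 13924/3366668529 ≈ 4.1358e-6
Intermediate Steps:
K = -9
Y(d) = 1/(-9 + d) (Y(d) = 1/(d - 9) = 1/(-9 + d))
(Y((4 + 11)*(-1 - 11)) + 1/(29 + 278))² = (1/(-9 + (4 + 11)*(-1 - 11)) + 1/(29 + 278))² = (1/(-9 + 15*(-12)) + 1/307)² = (1/(-9 - 180) + 1/307)² = (1/(-189) + 1/307)² = (-1/189 + 1/307)² = (-118/58023)² = 13924/3366668529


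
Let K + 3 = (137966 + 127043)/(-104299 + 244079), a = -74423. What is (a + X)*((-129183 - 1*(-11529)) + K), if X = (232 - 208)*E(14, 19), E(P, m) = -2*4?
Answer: 245421127820273/27956 ≈ 8.7788e+9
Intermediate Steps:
E(P, m) = -8
X = -192 (X = (232 - 208)*(-8) = 24*(-8) = -192)
K = -154331/139780 (K = -3 + (137966 + 127043)/(-104299 + 244079) = -3 + 265009/139780 = -154331/139780 ≈ -1.1041)
(a + X)*((-129183 - 1*(-11529)) + K) = (-74423 - 192)*((-129183 - 1*(-11529)) - 154331/139780) = -74615*((-129183 + 11529) - 154331/139780) = -74615*(-117654 - 154331/139780) = -74615*(-16445830451/139780) = 245421127820273/27956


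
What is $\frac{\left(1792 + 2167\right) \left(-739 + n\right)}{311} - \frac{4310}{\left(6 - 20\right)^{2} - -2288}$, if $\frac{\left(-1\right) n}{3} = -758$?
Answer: $\frac{7547044525}{386262} \approx 19539.0$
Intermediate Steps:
$n = 2274$ ($n = \left(-3\right) \left(-758\right) = 2274$)
$\frac{\left(1792 + 2167\right) \left(-739 + n\right)}{311} - \frac{4310}{\left(6 - 20\right)^{2} - -2288} = \frac{\left(1792 + 2167\right) \left(-739 + 2274\right)}{311} - \frac{4310}{\left(6 - 20\right)^{2} - -2288} = 3959 \cdot 1535 \cdot \frac{1}{311} - \frac{4310}{\left(-14\right)^{2} + 2288} = 6077065 \cdot \frac{1}{311} - \frac{4310}{196 + 2288} = \frac{6077065}{311} - \frac{4310}{2484} = \frac{6077065}{311} - \frac{2155}{1242} = \frac{7547044525}{386262}$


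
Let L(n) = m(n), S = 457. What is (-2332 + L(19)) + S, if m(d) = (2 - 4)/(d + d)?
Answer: -35626/19 ≈ -1875.1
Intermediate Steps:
m(d) = -1/d (m(d) = -2*1/(2*d) = -1/d)
L(n) = -1/n
(-2332 + L(19)) + S = (-2332 - 1/19) + 457 = -44309/19 + 457 = -35626/19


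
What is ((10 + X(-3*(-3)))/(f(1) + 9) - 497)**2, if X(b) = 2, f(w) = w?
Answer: 6145441/25 ≈ 2.4582e+5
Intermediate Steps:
((10 + X(-3*(-3)))/(f(1) + 9) - 497)**2 = ((10 + 2)/(1 + 9) - 497)**2 = (12/10 - 497)**2 = (12*(1/10) - 497)**2 = (6/5 - 497)**2 = (-2479/5)**2 = 6145441/25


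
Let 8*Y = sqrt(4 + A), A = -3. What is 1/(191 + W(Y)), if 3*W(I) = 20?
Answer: 3/593 ≈ 0.0050590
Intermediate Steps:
Y = 1/8 (Y = sqrt(4 - 3)/8 = sqrt(1)/8 = (1/8)*1 = 1/8 ≈ 0.12500)
W(I) = 20/3 (W(I) = (1/3)*20 = 20/3)
1/(191 + W(Y)) = 1/(191 + 20/3) = 1/(593/3) = 3/593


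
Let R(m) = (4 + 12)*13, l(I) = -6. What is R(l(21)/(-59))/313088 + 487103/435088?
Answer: 298040239/266056312 ≈ 1.1202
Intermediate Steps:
R(m) = 208 (R(m) = 16*13 = 208)
R(l(21)/(-59))/313088 + 487103/435088 = 208/313088 + 487103/435088 = 208*(1/313088) + 487103*(1/435088) = 13/19568 + 487103/435088 = 298040239/266056312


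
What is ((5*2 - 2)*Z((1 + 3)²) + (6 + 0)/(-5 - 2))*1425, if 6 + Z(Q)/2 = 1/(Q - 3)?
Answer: -12400350/91 ≈ -1.3627e+5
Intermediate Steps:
Z(Q) = -12 + 2/(-3 + Q) (Z(Q) = -12 + 2/(Q - 3) = -12 + 2/(-3 + Q))
((5*2 - 2)*Z((1 + 3)²) + (6 + 0)/(-5 - 2))*1425 = ((5*2 - 2)*(2*(19 - 6*(1 + 3)²)/(-3 + (1 + 3)²)) + (6 + 0)/(-5 - 2))*1425 = ((10 - 2)*(2*(19 - 6*4²)/(-3 + 4²)) + 6/(-7))*1425 = (8*(2*(19 - 6*16)/(-3 + 16)) + 6*(-⅐))*1425 = (8*(2*(19 - 96)/13) - 6/7)*1425 = (8*(2*(1/13)*(-77)) - 6/7)*1425 = (8*(-154/13) - 6/7)*1425 = (-1232/13 - 6/7)*1425 = -8702/91*1425 = -12400350/91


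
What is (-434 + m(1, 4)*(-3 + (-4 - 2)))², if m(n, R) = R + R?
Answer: 256036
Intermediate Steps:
m(n, R) = 2*R
(-434 + m(1, 4)*(-3 + (-4 - 2)))² = (-434 + (2*4)*(-3 + (-4 - 2)))² = (-434 + 8*(-3 - 6))² = (-434 + 8*(-9))² = (-434 - 72)² = (-506)² = 256036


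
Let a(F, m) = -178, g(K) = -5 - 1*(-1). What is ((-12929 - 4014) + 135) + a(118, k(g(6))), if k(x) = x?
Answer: -16986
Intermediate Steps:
g(K) = -4 (g(K) = -5 + 1 = -4)
((-12929 - 4014) + 135) + a(118, k(g(6))) = ((-12929 - 4014) + 135) - 178 = (-16943 + 135) - 178 = -16808 - 178 = -16986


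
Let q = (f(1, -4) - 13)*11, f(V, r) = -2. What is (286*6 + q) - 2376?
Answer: -825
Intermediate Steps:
q = -165 (q = (-2 - 13)*11 = -15*11 = -165)
(286*6 + q) - 2376 = (286*6 - 165) - 2376 = (1716 - 165) - 2376 = 1551 - 2376 = -825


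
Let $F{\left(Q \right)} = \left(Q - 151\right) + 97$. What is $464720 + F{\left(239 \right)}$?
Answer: $464905$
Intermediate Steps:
$F{\left(Q \right)} = -54 + Q$ ($F{\left(Q \right)} = \left(-151 + Q\right) + 97 = -54 + Q$)
$464720 + F{\left(239 \right)} = 464720 + \left(-54 + 239\right) = 464720 + 185 = 464905$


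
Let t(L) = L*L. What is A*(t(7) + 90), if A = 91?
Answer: 12649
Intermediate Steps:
t(L) = L²
A*(t(7) + 90) = 91*(7² + 90) = 91*(49 + 90) = 91*139 = 12649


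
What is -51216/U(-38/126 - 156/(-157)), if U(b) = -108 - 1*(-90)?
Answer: 8536/3 ≈ 2845.3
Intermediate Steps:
U(b) = -18 (U(b) = -108 + 90 = -18)
-51216/U(-38/126 - 156/(-157)) = -51216/(-18) = -51216*(-1/18) = 8536/3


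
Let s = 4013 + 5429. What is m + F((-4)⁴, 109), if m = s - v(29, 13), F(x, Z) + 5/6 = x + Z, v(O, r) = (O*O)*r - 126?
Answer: -6005/6 ≈ -1000.8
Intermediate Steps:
v(O, r) = -126 + r*O² (v(O, r) = O²*r - 126 = r*O² - 126 = -126 + r*O²)
s = 9442
F(x, Z) = -⅚ + Z + x (F(x, Z) = -⅚ + (x + Z) = -⅚ + (Z + x) = -⅚ + Z + x)
m = -1365 (m = 9442 - (-126 + 13*29²) = 9442 - (-126 + 13*841) = 9442 - (-126 + 10933) = 9442 - 1*10807 = 9442 - 10807 = -1365)
m + F((-4)⁴, 109) = -1365 + (-⅚ + 109 + (-4)⁴) = -1365 + (-⅚ + 109 + 256) = -1365 + 2185/6 = -6005/6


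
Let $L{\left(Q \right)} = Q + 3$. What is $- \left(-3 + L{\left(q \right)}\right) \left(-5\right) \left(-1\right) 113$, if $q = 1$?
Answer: $-565$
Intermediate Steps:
$L{\left(Q \right)} = 3 + Q$
$- \left(-3 + L{\left(q \right)}\right) \left(-5\right) \left(-1\right) 113 = - \left(-3 + \left(3 + 1\right)\right) \left(-5\right) \left(-1\right) 113 = - \left(-3 + 4\right) \left(-5\right) \left(-1\right) 113 = - 1 \left(-5\right) \left(-1\right) 113 = - \left(-5\right) \left(-1\right) 113 = \left(-1\right) 5 \cdot 113 = \left(-5\right) 113 = -565$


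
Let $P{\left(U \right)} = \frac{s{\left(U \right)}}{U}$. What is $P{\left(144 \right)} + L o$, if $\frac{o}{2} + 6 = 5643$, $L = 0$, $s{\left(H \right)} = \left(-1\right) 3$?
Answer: $- \frac{1}{48} \approx -0.020833$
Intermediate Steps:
$s{\left(H \right)} = -3$
$o = 11274$ ($o = -12 + 2 \cdot 5643 = -12 + 11286 = 11274$)
$P{\left(U \right)} = - \frac{3}{U}$
$P{\left(144 \right)} + L o = - \frac{3}{144} + 0 \cdot 11274 = \left(-3\right) \frac{1}{144} + 0 = - \frac{1}{48} + 0 = - \frac{1}{48}$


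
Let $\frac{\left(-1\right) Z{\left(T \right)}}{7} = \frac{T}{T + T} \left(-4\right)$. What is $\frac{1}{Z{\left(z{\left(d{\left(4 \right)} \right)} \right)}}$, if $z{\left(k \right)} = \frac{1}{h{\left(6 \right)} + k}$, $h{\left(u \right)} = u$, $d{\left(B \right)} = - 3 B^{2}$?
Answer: $\frac{1}{14} \approx 0.071429$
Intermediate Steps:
$z{\left(k \right)} = \frac{1}{6 + k}$
$Z{\left(T \right)} = 14$ ($Z{\left(T \right)} = - 7 \frac{T}{T + T} \left(-4\right) = - 7 \frac{T}{2 T} \left(-4\right) = - 7 \frac{1}{2 T} T \left(-4\right) = - 7 \cdot \frac{1}{2} \left(-4\right) = \left(-7\right) \left(-2\right) = 14$)
$\frac{1}{Z{\left(z{\left(d{\left(4 \right)} \right)} \right)}} = \frac{1}{14}$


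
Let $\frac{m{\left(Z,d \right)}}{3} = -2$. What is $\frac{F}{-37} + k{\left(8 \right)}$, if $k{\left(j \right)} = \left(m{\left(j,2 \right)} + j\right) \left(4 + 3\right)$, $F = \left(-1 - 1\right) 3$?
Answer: $\frac{524}{37} \approx 14.162$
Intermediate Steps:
$m{\left(Z,d \right)} = -6$ ($m{\left(Z,d \right)} = 3 \left(-2\right) = -6$)
$F = -6$ ($F = \left(-2\right) 3 = -6$)
$k{\left(j \right)} = -42 + 7 j$ ($k{\left(j \right)} = \left(-6 + j\right) \left(4 + 3\right) = \left(-6 + j\right) 7 = -42 + 7 j$)
$\frac{F}{-37} + k{\left(8 \right)} = \frac{1}{-37} \left(-6\right) + \left(-42 + 7 \cdot 8\right) = \left(- \frac{1}{37}\right) \left(-6\right) + \left(-42 + 56\right) = \frac{6}{37} + 14 = \frac{524}{37}$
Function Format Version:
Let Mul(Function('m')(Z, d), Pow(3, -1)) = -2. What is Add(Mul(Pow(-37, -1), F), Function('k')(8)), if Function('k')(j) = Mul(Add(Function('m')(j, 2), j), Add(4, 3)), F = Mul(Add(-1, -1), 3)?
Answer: Rational(524, 37) ≈ 14.162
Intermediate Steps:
Function('m')(Z, d) = -6 (Function('m')(Z, d) = Mul(3, -2) = -6)
F = -6 (F = Mul(-2, 3) = -6)
Function('k')(j) = Add(-42, Mul(7, j)) (Function('k')(j) = Mul(Add(-6, j), Add(4, 3)) = Mul(Add(-6, j), 7) = Add(-42, Mul(7, j)))
Add(Mul(Pow(-37, -1), F), Function('k')(8)) = Add(Mul(Pow(-37, -1), -6), Add(-42, Mul(7, 8))) = Add(Mul(Rational(-1, 37), -6), Add(-42, 56)) = Add(Rational(6, 37), 14) = Rational(524, 37)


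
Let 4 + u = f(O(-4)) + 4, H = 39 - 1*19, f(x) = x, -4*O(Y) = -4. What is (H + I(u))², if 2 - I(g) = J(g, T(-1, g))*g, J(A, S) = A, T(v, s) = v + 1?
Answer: 441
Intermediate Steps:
O(Y) = 1 (O(Y) = -¼*(-4) = 1)
H = 20 (H = 39 - 19 = 20)
T(v, s) = 1 + v
u = 1 (u = -4 + (1 + 4) = -4 + 5 = 1)
I(g) = 2 - g² (I(g) = 2 - g*g = 2 - g²)
(H + I(u))² = (20 + (2 - 1*1²))² = (20 + (2 - 1*1))² = (20 + (2 - 1))² = (20 + 1)² = 21² = 441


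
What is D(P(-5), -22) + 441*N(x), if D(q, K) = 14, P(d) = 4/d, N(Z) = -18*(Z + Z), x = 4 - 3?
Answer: -15862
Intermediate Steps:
x = 1
N(Z) = -36*Z
D(P(-5), -22) + 441*N(x) = 14 + 441*(-36*1) = 14 + 441*(-36) = 14 - 15876 = -15862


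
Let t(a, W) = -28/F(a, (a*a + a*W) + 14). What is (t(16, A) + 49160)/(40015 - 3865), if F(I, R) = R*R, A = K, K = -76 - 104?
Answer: 83720708993/61564353750 ≈ 1.3599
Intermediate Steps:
K = -180
A = -180
F(I, R) = R²
t(a, W) = -28/(14 + a² + W*a)² (t(a, W) = -28/((a*a + a*W) + 14)² = -28/((a² + W*a) + 14)² = -28/(14 + a² + W*a)²)
(t(16, A) + 49160)/(40015 - 3865) = (-28/(14 + 16² - 180*16)² + 49160)/(40015 - 3865) = (-28/(14 + 256 - 2880)² + 49160)/36150 = (-28/(-2610)² + 49160)*(1/36150) = (-28*1/6812100 + 49160)*(1/36150) = (-7/1703025 + 49160)*(1/36150) = (83720708993/1703025)*(1/36150) = 83720708993/61564353750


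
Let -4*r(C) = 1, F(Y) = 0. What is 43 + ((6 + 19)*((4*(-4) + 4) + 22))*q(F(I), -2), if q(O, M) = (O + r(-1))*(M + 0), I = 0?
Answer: 168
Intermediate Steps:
r(C) = -¼ (r(C) = -¼*1 = -¼)
q(O, M) = M*(-¼ + O) (q(O, M) = (O - ¼)*(M + 0) = (-¼ + O)*M = M*(-¼ + O))
43 + ((6 + 19)*((4*(-4) + 4) + 22))*q(F(I), -2) = 43 + ((6 + 19)*((4*(-4) + 4) + 22))*(-2*(-¼ + 0)) = 43 + (25*((-16 + 4) + 22))*(-2*(-¼)) = 43 + (25*(-12 + 22))*(½) = 43 + (25*10)*(½) = 43 + 250*(½) = 43 + 125 = 168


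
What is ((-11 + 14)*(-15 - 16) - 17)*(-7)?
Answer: 770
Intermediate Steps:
((-11 + 14)*(-15 - 16) - 17)*(-7) = (3*(-31) - 17)*(-7) = (-93 - 17)*(-7) = -110*(-7) = 770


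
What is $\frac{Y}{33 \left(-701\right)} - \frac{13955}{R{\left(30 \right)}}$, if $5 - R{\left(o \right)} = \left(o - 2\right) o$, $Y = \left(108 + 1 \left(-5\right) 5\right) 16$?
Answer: $\frac{64342427}{3863211} \approx 16.655$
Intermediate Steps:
$Y = 1328$ ($Y = \left(108 - 25\right) 16 = 83 \cdot 16 = 1328$)
$R{\left(o \right)} = 5 - o \left(-2 + o\right)$ ($R{\left(o \right)} = 5 - \left(o - 2\right) o = 5 - \left(-2 + o\right) o = 5 - o \left(-2 + o\right)$)
$\frac{Y}{33 \left(-701\right)} - \frac{13955}{R{\left(30 \right)}} = \frac{1328}{33 \left(-701\right)} - \frac{13955}{5 - 30^{2} + 2 \cdot 30} = \frac{1328}{-23133} - \frac{13955}{5 - 900 + 60} = 1328 \left(- \frac{1}{23133}\right) - \frac{13955}{5 - 900 + 60} = - \frac{1328}{23133} - \frac{13955}{-835} = - \frac{1328}{23133} - - \frac{2791}{167} = - \frac{1328}{23133} + \frac{2791}{167} = \frac{64342427}{3863211}$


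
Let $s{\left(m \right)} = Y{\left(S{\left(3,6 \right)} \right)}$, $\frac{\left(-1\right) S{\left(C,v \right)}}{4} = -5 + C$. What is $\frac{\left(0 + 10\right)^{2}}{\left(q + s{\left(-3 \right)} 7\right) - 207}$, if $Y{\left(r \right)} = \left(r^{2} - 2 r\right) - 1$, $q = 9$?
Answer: $\frac{100}{131} \approx 0.76336$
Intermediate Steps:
$S{\left(C,v \right)} = 20 - 4 C$ ($S{\left(C,v \right)} = - 4 \left(-5 + C\right) = 20 - 4 C$)
$Y{\left(r \right)} = -1 + r^{2} - 2 r$
$s{\left(m \right)} = 47$ ($s{\left(m \right)} = -1 + \left(20 - 12\right)^{2} - 2 \left(20 - 12\right) = -1 + 8^{2} - 16 = -1 + 64 - 16 = 47$)
$\frac{\left(0 + 10\right)^{2}}{\left(q + s{\left(-3 \right)} 7\right) - 207} = \frac{\left(0 + 10\right)^{2}}{\left(9 + 47 \cdot 7\right) - 207} = \frac{10^{2}}{\left(9 + 329\right) - 207} = \frac{100}{338 - 207} = \frac{100}{131}$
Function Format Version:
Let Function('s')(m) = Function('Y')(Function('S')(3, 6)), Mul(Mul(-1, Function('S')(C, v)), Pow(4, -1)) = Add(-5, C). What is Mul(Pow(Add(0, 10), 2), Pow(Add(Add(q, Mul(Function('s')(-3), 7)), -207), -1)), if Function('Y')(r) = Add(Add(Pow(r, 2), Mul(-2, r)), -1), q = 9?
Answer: Rational(100, 131) ≈ 0.76336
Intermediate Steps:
Function('S')(C, v) = Add(20, Mul(-4, C)) (Function('S')(C, v) = Mul(-4, Add(-5, C)) = Add(20, Mul(-4, C)))
Function('Y')(r) = Add(-1, Pow(r, 2), Mul(-2, r))
Function('s')(m) = 47 (Function('s')(m) = Add(-1, Pow(Add(20, Mul(-4, 3)), 2), Mul(-2, Add(20, Mul(-4, 3)))) = Add(-1, Pow(Add(20, -12), 2), Mul(-2, Add(20, -12))) = Add(-1, Pow(8, 2), Mul(-2, 8)) = Add(-1, 64, -16) = 47)
Mul(Pow(Add(0, 10), 2), Pow(Add(Add(q, Mul(Function('s')(-3), 7)), -207), -1)) = Mul(Pow(Add(0, 10), 2), Pow(Add(Add(9, Mul(47, 7)), -207), -1)) = Mul(Pow(10, 2), Pow(Add(Add(9, 329), -207), -1)) = Mul(100, Pow(Add(338, -207), -1)) = Mul(100, Pow(131, -1)) = Mul(100, Rational(1, 131)) = Rational(100, 131)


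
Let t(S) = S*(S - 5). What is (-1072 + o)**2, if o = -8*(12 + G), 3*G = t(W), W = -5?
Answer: 15241216/9 ≈ 1.6935e+6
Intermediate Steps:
t(S) = S*(-5 + S)
G = 50/3 (G = (-5*(-5 - 5))/3 = (-5*(-10))/3 = (1/3)*50 = 50/3 ≈ 16.667)
o = -688/3 (o = -8*(12 + 50/3) = -8*86/3 = -688/3 ≈ -229.33)
(-1072 + o)**2 = (-1072 - 688/3)**2 = (-3904/3)**2 = 15241216/9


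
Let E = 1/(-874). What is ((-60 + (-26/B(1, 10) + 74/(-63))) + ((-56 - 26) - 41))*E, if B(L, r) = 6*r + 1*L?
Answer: 709421/3358782 ≈ 0.21121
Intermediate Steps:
B(L, r) = L + 6*r (B(L, r) = 6*r + L = L + 6*r)
E = -1/874 ≈ -0.0011442
((-60 + (-26/B(1, 10) + 74/(-63))) + ((-56 - 26) - 41))*E = ((-60 + (-26/(1 + 6*10) + 74/(-63))) + ((-56 - 26) - 41))*(-1/874) = ((-60 + (-26/(1 + 60) + 74*(-1/63))) + (-82 - 41))*(-1/874) = ((-60 + (-26/61 - 74/63)) - 123)*(-1/874) = ((-60 - 6152/3843) - 123)*(-1/874) = (-236732/3843 - 123)*(-1/874) = -709421/3843*(-1/874) = 709421/3358782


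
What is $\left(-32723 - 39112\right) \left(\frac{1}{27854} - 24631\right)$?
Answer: $\frac{49283972996955}{27854} \approx 1.7694 \cdot 10^{9}$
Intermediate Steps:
$\left(-32723 - 39112\right) \left(\frac{1}{27854} - 24631\right) = - 71835 \left(\frac{1}{27854} - 24631\right) = \left(-71835\right) \left(- \frac{686071873}{27854}\right) = \frac{49283972996955}{27854}$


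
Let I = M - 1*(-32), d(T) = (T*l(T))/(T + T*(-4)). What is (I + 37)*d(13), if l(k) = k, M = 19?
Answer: -1144/3 ≈ -381.33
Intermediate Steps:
d(T) = -T/3 (d(T) = (T*T)/(T + T*(-4)) = T²/(T - 4*T) = T²/((-3*T)) = T²*(-1/(3*T)) = -T/3)
I = 51 (I = 19 - 1*(-32) = 19 + 32 = 51)
(I + 37)*d(13) = (51 + 37)*(-⅓*13) = 88*(-13/3) = -1144/3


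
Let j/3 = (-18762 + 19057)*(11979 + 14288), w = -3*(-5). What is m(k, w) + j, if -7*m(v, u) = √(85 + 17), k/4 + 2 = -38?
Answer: 23246295 - √102/7 ≈ 2.3246e+7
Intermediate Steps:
k = -160 (k = -8 + 4*(-38) = -8 - 152 = -160)
w = 15
m(v, u) = -√102/7 (m(v, u) = -√(85 + 17)/7 = -√102/7)
j = 23246295 (j = 3*((-18762 + 19057)*(11979 + 14288)) = 3*(295*26267) = 3*7748765 = 23246295)
m(k, w) + j = -√102/7 + 23246295 = 23246295 - √102/7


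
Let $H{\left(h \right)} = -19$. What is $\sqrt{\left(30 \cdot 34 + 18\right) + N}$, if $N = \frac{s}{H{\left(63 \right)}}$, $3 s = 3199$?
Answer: $\frac{\sqrt{3190119}}{57} \approx 31.335$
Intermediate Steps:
$s = \frac{3199}{3}$ ($s = \frac{1}{3} \cdot 3199 = \frac{3199}{3} \approx 1066.3$)
$N = - \frac{3199}{57}$ ($N = \frac{3199}{3 \left(-19\right)} = \frac{3199}{3} \left(- \frac{1}{19}\right) = - \frac{3199}{57} \approx -56.123$)
$\sqrt{\left(30 \cdot 34 + 18\right) + N} = \sqrt{\left(30 \cdot 34 + 18\right) - \frac{3199}{57}} = \sqrt{\left(1020 + 18\right) - \frac{3199}{57}} = \sqrt{1038 - \frac{3199}{57}} = \sqrt{\frac{55967}{57}} = \frac{\sqrt{3190119}}{57}$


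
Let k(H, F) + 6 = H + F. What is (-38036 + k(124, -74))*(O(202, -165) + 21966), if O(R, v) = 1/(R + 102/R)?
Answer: -17068692396408/20453 ≈ -8.3453e+8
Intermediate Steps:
k(H, F) = -6 + F + H (k(H, F) = -6 + (H + F) = -6 + (F + H) = -6 + F + H)
(-38036 + k(124, -74))*(O(202, -165) + 21966) = (-38036 + (-6 - 74 + 124))*(202/(102 + 202**2) + 21966) = (-38036 + 44)*(202/(102 + 40804) + 21966) = -37992*(202/40906 + 21966) = -37992*(202*(1/40906) + 21966) = -37992*(101/20453 + 21966) = -37992*449270699/20453 = -17068692396408/20453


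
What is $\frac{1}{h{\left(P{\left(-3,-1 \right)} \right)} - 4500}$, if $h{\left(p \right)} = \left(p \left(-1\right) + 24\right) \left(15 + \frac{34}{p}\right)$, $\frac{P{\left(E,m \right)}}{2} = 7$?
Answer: $- \frac{7}{30280} \approx -0.00023118$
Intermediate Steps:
$P{\left(E,m \right)} = 14$ ($P{\left(E,m \right)} = 2 \cdot 7 = 14$)
$h{\left(p \right)} = \left(15 + \frac{34}{p}\right) \left(24 - p\right)$ ($h{\left(p \right)} = \left(- p + 24\right) \left(15 + \frac{34}{p}\right) = \left(24 - p\right) \left(15 + \frac{34}{p}\right) = \left(15 + \frac{34}{p}\right) \left(24 - p\right)$)
$\frac{1}{h{\left(P{\left(-3,-1 \right)} \right)} - 4500} = \frac{1}{\left(326 - 210 + \frac{816}{14}\right) - 4500} = \frac{1}{\left(326 - 210 + 816 \cdot \frac{1}{14}\right) - 4500} = \frac{1}{\left(326 - 210 + \frac{408}{7}\right) - 4500} = \frac{1}{\frac{1220}{7} - 4500} = \frac{1}{- \frac{30280}{7}} = - \frac{7}{30280}$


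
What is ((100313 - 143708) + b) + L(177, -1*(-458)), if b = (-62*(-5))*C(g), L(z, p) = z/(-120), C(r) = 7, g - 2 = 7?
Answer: -1649059/40 ≈ -41227.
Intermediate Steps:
g = 9 (g = 2 + 7 = 9)
L(z, p) = -z/120 (L(z, p) = z*(-1/120) = -z/120)
b = 2170 (b = -62*(-5)*7 = -31*(-10)*7 = 310*7 = 2170)
((100313 - 143708) + b) + L(177, -1*(-458)) = ((100313 - 143708) + 2170) - 1/120*177 = (-43395 + 2170) - 59/40 = -41225 - 59/40 = -1649059/40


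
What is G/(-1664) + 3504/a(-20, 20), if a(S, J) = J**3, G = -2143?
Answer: 358979/208000 ≈ 1.7259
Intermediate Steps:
G/(-1664) + 3504/a(-20, 20) = -2143/(-1664) + 3504/(20**3) = -2143*(-1/1664) + 3504/8000 = 2143/1664 + 3504*(1/8000) = 2143/1664 + 219/500 = 358979/208000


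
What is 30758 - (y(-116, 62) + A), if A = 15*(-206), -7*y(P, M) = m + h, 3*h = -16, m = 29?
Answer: 710879/21 ≈ 33851.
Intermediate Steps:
h = -16/3 (h = (⅓)*(-16) = -16/3 ≈ -5.3333)
y(P, M) = -71/21 (y(P, M) = -(29 - 16/3)/7 = -⅐*71/3 = -71/21)
A = -3090
30758 - (y(-116, 62) + A) = 30758 - (-71/21 - 3090) = 30758 - 1*(-64961/21) = 30758 + 64961/21 = 710879/21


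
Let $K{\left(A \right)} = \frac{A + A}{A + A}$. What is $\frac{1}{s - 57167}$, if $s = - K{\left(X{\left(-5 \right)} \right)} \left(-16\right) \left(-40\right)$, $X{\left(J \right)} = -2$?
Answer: $- \frac{1}{57807} \approx -1.7299 \cdot 10^{-5}$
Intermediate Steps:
$K{\left(A \right)} = 1$ ($K{\left(A \right)} = \frac{2 A}{2 A} = 2 A \frac{1}{2 A} = 1$)
$s = -640$ ($s = - 1 \left(-16\right) \left(-40\right) = - \left(-16\right) \left(-40\right) = \left(-1\right) 640 = -640$)
$\frac{1}{s - 57167} = \frac{1}{-640 - 57167} = \frac{1}{-57807} = - \frac{1}{57807}$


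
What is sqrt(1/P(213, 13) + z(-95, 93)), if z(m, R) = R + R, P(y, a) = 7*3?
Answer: sqrt(82047)/21 ≈ 13.640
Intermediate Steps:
P(y, a) = 21
z(m, R) = 2*R
sqrt(1/P(213, 13) + z(-95, 93)) = sqrt(1/21 + 2*93) = sqrt(1/21 + 186) = sqrt(3907/21) = sqrt(82047)/21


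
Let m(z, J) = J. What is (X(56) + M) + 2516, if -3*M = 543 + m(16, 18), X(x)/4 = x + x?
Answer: 2777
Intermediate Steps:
X(x) = 8*x (X(x) = 4*(x + x) = 4*(2*x) = 8*x)
M = -187 (M = -(543 + 18)/3 = -⅓*561 = -187)
(X(56) + M) + 2516 = (8*56 - 187) + 2516 = (448 - 187) + 2516 = 261 + 2516 = 2777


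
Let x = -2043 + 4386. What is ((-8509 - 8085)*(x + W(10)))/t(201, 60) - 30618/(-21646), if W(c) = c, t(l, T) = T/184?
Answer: -19439204919521/162345 ≈ -1.1974e+8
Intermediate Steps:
t(l, T) = T/184 (t(l, T) = T*(1/184) = T/184)
x = 2343
((-8509 - 8085)*(x + W(10)))/t(201, 60) - 30618/(-21646) = ((-8509 - 8085)*(2343 + 10))/(((1/184)*60)) - 30618/(-21646) = (-16594*2353)/(15/46) - 30618*(-1/21646) = -39045682*46/15 + 15309/10823 = -1796101372/15 + 15309/10823 = -19439204919521/162345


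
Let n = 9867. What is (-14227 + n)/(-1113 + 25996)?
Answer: -4360/24883 ≈ -0.17522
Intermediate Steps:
(-14227 + n)/(-1113 + 25996) = (-14227 + 9867)/(-1113 + 25996) = -4360/24883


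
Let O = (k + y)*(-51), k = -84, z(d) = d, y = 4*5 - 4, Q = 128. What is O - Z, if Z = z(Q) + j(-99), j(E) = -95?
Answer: 3435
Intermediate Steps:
y = 16 (y = 20 - 4 = 16)
O = 3468 (O = (-84 + 16)*(-51) = -68*(-51) = 3468)
Z = 33 (Z = 128 - 95 = 33)
O - Z = 3468 - 1*33 = 3468 - 33 = 3435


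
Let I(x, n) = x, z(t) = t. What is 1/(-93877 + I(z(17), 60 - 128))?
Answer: -1/93860 ≈ -1.0654e-5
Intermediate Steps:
1/(-93877 + I(z(17), 60 - 128)) = 1/(-93877 + 17) = 1/(-93860) = -1/93860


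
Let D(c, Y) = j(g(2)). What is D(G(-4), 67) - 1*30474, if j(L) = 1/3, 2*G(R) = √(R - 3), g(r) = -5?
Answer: -91421/3 ≈ -30474.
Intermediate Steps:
G(R) = √(-3 + R)/2 (G(R) = √(R - 3)/2 = √(-3 + R)/2)
j(L) = ⅓
D(c, Y) = ⅓
D(G(-4), 67) - 1*30474 = ⅓ - 1*30474 = ⅓ - 30474 = -91421/3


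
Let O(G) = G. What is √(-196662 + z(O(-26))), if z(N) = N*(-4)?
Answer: I*√196558 ≈ 443.35*I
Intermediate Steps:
z(N) = -4*N
√(-196662 + z(O(-26))) = √(-196662 - 4*(-26)) = √(-196662 + 104) = √(-196558) = I*√196558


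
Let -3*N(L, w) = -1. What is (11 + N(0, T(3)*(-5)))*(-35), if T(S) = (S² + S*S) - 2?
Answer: -1190/3 ≈ -396.67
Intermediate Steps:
T(S) = -2 + 2*S² (T(S) = (S² + S²) - 2 = 2*S² - 2 = -2 + 2*S²)
N(L, w) = ⅓ (N(L, w) = -⅓*(-1) = ⅓)
(11 + N(0, T(3)*(-5)))*(-35) = (11 + ⅓)*(-35) = (34/3)*(-35) = -1190/3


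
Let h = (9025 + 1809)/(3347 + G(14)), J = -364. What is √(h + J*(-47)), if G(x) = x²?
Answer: √214792525554/3543 ≈ 130.81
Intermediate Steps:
h = 10834/3543 (h = (9025 + 1809)/(3347 + 14²) = 10834/(3347 + 196) = 10834/3543 ≈ 3.0579)
√(h + J*(-47)) = √(10834/3543 - 364*(-47)) = √(10834/3543 + 17108) = √(60624478/3543) = √214792525554/3543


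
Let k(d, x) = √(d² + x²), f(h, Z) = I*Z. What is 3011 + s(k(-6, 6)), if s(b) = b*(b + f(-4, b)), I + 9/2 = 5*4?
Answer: 4199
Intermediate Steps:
I = 31/2 (I = -9/2 + 5*4 = -9/2 + 20 = 31/2 ≈ 15.500)
f(h, Z) = 31*Z/2
s(b) = 33*b²/2 (s(b) = b*(b + 31*b/2) = b*(33*b/2) = 33*b²/2)
3011 + s(k(-6, 6)) = 3011 + 33*(√((-6)² + 6²))²/2 = 3011 + 33*(√(36 + 36))²/2 = 3011 + 33*(√72)²/2 = 3011 + 33*(6*√2)²/2 = 3011 + (33/2)*72 = 3011 + 1188 = 4199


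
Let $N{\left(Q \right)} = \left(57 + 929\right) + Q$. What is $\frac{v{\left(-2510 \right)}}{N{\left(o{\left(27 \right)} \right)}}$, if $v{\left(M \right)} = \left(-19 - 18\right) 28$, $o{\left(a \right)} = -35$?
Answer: $- \frac{1036}{951} \approx -1.0894$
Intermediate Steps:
$v{\left(M \right)} = -1036$ ($v{\left(M \right)} = \left(-37\right) 28 = -1036$)
$N{\left(Q \right)} = 986 + Q$
$\frac{v{\left(-2510 \right)}}{N{\left(o{\left(27 \right)} \right)}} = - \frac{1036}{986 - 35} = - \frac{1036}{951}$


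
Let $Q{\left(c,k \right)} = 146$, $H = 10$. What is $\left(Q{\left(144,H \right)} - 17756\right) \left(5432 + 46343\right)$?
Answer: $-911757750$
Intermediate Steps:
$\left(Q{\left(144,H \right)} - 17756\right) \left(5432 + 46343\right) = \left(146 - 17756\right) \left(5432 + 46343\right) = \left(-17610\right) 51775 = -911757750$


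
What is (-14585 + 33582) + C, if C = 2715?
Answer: 21712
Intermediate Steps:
(-14585 + 33582) + C = (-14585 + 33582) + 2715 = 18997 + 2715 = 21712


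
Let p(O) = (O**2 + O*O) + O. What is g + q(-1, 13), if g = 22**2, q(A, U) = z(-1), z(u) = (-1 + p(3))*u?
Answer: 464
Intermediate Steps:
p(O) = O + 2*O**2 (p(O) = (O**2 + O**2) + O = 2*O**2 + O = O + 2*O**2)
z(u) = 20*u (z(u) = (-1 + 3*(1 + 2*3))*u = (-1 + 3*(1 + 6))*u = (-1 + 3*7)*u = (-1 + 21)*u = 20*u)
q(A, U) = -20 (q(A, U) = 20*(-1) = -20)
g = 484
g + q(-1, 13) = 484 - 20 = 464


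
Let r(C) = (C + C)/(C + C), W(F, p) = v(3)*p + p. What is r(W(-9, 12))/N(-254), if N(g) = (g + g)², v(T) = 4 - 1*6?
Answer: 1/258064 ≈ 3.8750e-6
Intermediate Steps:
v(T) = -2 (v(T) = 4 - 6 = -2)
N(g) = 4*g² (N(g) = (2*g)² = 4*g²)
W(F, p) = -p (W(F, p) = -2*p + p = -p)
r(C) = 1 (r(C) = (2*C)/((2*C)) = (2*C)*(1/(2*C)) = 1)
r(W(-9, 12))/N(-254) = 1/(4*(-254)²) = 1/(4*64516) = 1/258064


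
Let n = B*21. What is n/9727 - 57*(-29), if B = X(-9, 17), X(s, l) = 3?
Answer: 16078794/9727 ≈ 1653.0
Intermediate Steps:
B = 3
n = 63 (n = 3*21 = 63)
n/9727 - 57*(-29) = 63/9727 - 57*(-29) = 63*(1/9727) + 1653 = 63/9727 + 1653 = 16078794/9727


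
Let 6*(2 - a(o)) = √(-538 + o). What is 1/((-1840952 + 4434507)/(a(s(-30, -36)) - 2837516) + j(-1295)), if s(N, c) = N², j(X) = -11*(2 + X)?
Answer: 687053531190734507/9771334390926054843951 - 2593555*√362/9771334390926054843951 ≈ 7.0313e-5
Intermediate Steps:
j(X) = -22 - 11*X
a(o) = 2 - √(-538 + o)/6
1/((-1840952 + 4434507)/(a(s(-30, -36)) - 2837516) + j(-1295)) = 1/((-1840952 + 4434507)/((2 - √(-538 + (-30)²)/6) - 2837516) + (-22 - 11*(-1295))) = 1/(2593555/((2 - √(-538 + 900)/6) - 2837516) + (-22 + 14245)) = 1/(2593555/((2 - √362/6) - 2837516) + 14223) = 1/(2593555/(-2837514 - √362/6) + 14223) = 1/(14223 + 2593555/(-2837514 - √362/6))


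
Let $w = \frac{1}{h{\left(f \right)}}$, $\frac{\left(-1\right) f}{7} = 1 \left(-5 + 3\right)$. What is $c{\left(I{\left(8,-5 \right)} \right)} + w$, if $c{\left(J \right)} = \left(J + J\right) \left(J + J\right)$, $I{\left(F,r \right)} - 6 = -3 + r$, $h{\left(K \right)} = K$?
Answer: $\frac{225}{14} \approx 16.071$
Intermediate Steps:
$f = 14$ ($f = - 7 \cdot 1 \left(-5 + 3\right) = - 7 \cdot 1 \left(-2\right) = \left(-7\right) \left(-2\right) = 14$)
$I{\left(F,r \right)} = 3 + r$ ($I{\left(F,r \right)} = 6 + \left(-3 + r\right) = 3 + r$)
$c{\left(J \right)} = 4 J^{2}$ ($c{\left(J \right)} = 2 J 2 J = 4 J^{2}$)
$w = \frac{1}{14} \approx 0.071429$
$c{\left(I{\left(8,-5 \right)} \right)} + w = 4 \left(3 - 5\right)^{2} + \frac{1}{14} = 4 \left(-2\right)^{2} + \frac{1}{14} = 4 \cdot 4 + \frac{1}{14} = 16 + \frac{1}{14} = \frac{225}{14}$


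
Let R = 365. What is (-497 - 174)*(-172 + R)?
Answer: -129503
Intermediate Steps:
(-497 - 174)*(-172 + R) = (-497 - 174)*(-172 + 365) = -671*193 = -129503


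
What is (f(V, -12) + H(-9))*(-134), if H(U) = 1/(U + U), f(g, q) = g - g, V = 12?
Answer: 67/9 ≈ 7.4444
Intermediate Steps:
f(g, q) = 0
H(U) = 1/(2*U)
(f(V, -12) + H(-9))*(-134) = (0 + (1/2)/(-9))*(-134) = (0 + (1/2)*(-1/9))*(-134) = (0 - 1/18)*(-134) = -1/18*(-134) = 67/9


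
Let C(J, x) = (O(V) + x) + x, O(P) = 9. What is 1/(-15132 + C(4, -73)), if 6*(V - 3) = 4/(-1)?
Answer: -1/15269 ≈ -6.5492e-5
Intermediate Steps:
V = 7/3 (V = 3 + (4/(-1))/6 = 3 + (4*(-1))/6 = 3 + (⅙)*(-4) = 3 - ⅔ = 7/3 ≈ 2.3333)
C(J, x) = 9 + 2*x (C(J, x) = (9 + x) + x = 9 + 2*x)
1/(-15132 + C(4, -73)) = 1/(-15132 + (9 + 2*(-73))) = 1/(-15132 + (9 - 146)) = 1/(-15132 - 137) = 1/(-15269) = -1/15269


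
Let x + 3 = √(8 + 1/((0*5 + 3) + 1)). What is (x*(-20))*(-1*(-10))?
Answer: 600 - 100*√33 ≈ 25.544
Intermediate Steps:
x = -3 + √33/2 (x = -3 + √(8 + 1/((0*5 + 3) + 1)) = -3 + √(8 + 1/((0 + 3) + 1)) = -3 + √(8 + 1/(3 + 1)) = -3 + √(8 + 1/4) = -3 + √(8 + ¼) = -3 + √(33/4) = -3 + √33/2 ≈ -0.12772)
(x*(-20))*(-1*(-10)) = ((-3 + √33/2)*(-20))*(-1*(-10)) = (60 - 10*√33)*10 = 600 - 100*√33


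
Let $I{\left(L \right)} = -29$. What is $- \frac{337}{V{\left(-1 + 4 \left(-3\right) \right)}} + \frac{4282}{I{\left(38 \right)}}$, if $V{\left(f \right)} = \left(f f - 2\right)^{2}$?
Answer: $- \frac{119430471}{808781} \approx -147.67$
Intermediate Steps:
$V{\left(f \right)} = \left(-2 + f^{2}\right)^{2}$ ($V{\left(f \right)} = \left(f^{2} - 2\right)^{2} = \left(-2 + f^{2}\right)^{2}$)
$- \frac{337}{V{\left(-1 + 4 \left(-3\right) \right)}} + \frac{4282}{I{\left(38 \right)}} = - \frac{337}{\left(-2 + \left(-1 + 4 \left(-3\right)\right)^{2}\right)^{2}} + \frac{4282}{-29} = - \frac{337}{\left(-2 + \left(-1 - 12\right)^{2}\right)^{2}} + 4282 \left(- \frac{1}{29}\right) = - \frac{337}{\left(-2 + \left(-13\right)^{2}\right)^{2}} - \frac{4282}{29} = - \frac{337}{\left(-2 + 169\right)^{2}} - \frac{4282}{29} = - \frac{337}{167^{2}} - \frac{4282}{29} = - \frac{337}{27889} - \frac{4282}{29} = - \frac{119430471}{808781}$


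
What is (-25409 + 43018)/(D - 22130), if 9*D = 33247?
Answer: -158481/165923 ≈ -0.95515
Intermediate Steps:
D = 33247/9 (D = (⅑)*33247 = 33247/9 ≈ 3694.1)
(-25409 + 43018)/(D - 22130) = (-25409 + 43018)/(33247/9 - 22130) = 17609/(-165923/9) = 17609*(-9/165923) = -158481/165923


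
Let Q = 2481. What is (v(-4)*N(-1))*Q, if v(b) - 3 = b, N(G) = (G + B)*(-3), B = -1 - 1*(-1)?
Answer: -7443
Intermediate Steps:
B = 0 (B = -1 + 1 = 0)
N(G) = -3*G (N(G) = (G + 0)*(-3) = G*(-3) = -3*G)
v(b) = 3 + b
(v(-4)*N(-1))*Q = ((3 - 4)*(-3*(-1)))*2481 = -1*3*2481 = -3*2481 = -7443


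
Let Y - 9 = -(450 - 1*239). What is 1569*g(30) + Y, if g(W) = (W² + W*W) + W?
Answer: 2871068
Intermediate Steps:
g(W) = W + 2*W² (g(W) = (W² + W²) + W = 2*W² + W = W + 2*W²)
Y = -202 (Y = 9 - (450 - 1*239) = 9 - (450 - 239) = 9 - 1*211 = 9 - 211 = -202)
1569*g(30) + Y = 1569*(30*(1 + 2*30)) - 202 = 1569*(30*(1 + 60)) - 202 = 1569*(30*61) - 202 = 1569*1830 - 202 = 2871270 - 202 = 2871068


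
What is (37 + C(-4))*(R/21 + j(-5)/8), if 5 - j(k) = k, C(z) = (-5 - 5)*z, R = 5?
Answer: 1375/12 ≈ 114.58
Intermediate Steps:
C(z) = -10*z
j(k) = 5 - k
(37 + C(-4))*(R/21 + j(-5)/8) = (37 - 10*(-4))*(5/21 + (5 - 1*(-5))/8) = (37 + 40)*(5*(1/21) + (5 + 5)*(⅛)) = 77*(5/21 + 10*(⅛)) = 77*(5/21 + 5/4) = 77*(125/84) = 1375/12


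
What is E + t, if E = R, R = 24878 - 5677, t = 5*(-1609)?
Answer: 11156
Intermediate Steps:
t = -8045
R = 19201
E = 19201
E + t = 19201 - 8045 = 11156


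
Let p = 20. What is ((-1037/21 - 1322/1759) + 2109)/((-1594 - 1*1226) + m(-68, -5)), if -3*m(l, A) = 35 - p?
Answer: -76052506/104352675 ≈ -0.72880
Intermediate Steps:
m(l, A) = -5 (m(l, A) = -(35 - 1*20)/3 = -(35 - 20)/3 = -⅓*15 = -5)
((-1037/21 - 1322/1759) + 2109)/((-1594 - 1*1226) + m(-68, -5)) = ((-1037/21 - 1322/1759) + 2109)/((-1594 - 1*1226) - 5) = ((-1037*1/21 - 1322*1/1759) + 2109)/((-1594 - 1226) - 5) = ((-1037/21 - 1322/1759) + 2109)/(-2820 - 5) = (-1851845/36939 + 2109)/(-2825) = (76052506/36939)*(-1/2825) = -76052506/104352675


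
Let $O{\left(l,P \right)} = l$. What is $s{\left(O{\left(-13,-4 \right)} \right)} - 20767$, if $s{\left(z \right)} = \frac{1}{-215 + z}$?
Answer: $- \frac{4734877}{228} \approx -20767.0$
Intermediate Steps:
$s{\left(O{\left(-13,-4 \right)} \right)} - 20767 = \frac{1}{-215 - 13} - 20767 = \frac{1}{-228} - 20767 = - \frac{1}{228} - 20767 = - \frac{4734877}{228}$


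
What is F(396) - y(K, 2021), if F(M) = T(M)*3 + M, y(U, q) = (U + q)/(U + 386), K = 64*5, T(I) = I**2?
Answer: 332413523/706 ≈ 4.7084e+5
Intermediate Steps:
K = 320
y(U, q) = (U + q)/(386 + U)
F(M) = M + 3*M**2 (F(M) = M**2*3 + M = 3*M**2 + M = M + 3*M**2)
F(396) - y(K, 2021) = 396*(1 + 3*396) - (320 + 2021)/(386 + 320) = 396*(1 + 1188) - 2341/706 = 396*1189 - 2341/706 = 470844 - 1*2341/706 = 470844 - 2341/706 = 332413523/706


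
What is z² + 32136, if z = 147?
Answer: 53745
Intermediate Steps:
z² + 32136 = 147² + 32136 = 21609 + 32136 = 53745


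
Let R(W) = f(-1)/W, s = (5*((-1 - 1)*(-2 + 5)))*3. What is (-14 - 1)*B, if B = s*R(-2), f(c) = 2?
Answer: -1350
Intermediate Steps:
s = -90 (s = (5*(-2*3))*3 = (5*(-6))*3 = -30*3 = -90)
R(W) = 2/W
B = 90 (B = -180/(-2) = -180*(-1)/2 = -90*(-1) = 90)
(-14 - 1)*B = (-14 - 1)*90 = -15*90 = -1350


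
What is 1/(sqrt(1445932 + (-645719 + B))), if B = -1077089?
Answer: -I*sqrt(7691)/46146 ≈ -0.0019005*I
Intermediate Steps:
1/(sqrt(1445932 + (-645719 + B))) = 1/(sqrt(1445932 + (-645719 - 1077089))) = 1/(sqrt(1445932 - 1722808)) = 1/(sqrt(-276876)) = 1/(6*I*sqrt(7691)) = -I*sqrt(7691)/46146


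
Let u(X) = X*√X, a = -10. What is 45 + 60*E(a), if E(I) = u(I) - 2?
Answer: -75 - 600*I*√10 ≈ -75.0 - 1897.4*I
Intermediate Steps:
u(X) = X^(3/2)
E(I) = -2 + I^(3/2) (E(I) = I^(3/2) - 2 = -2 + I^(3/2))
45 + 60*E(a) = 45 + 60*(-2 + (-10)^(3/2)) = 45 + 60*(-2 - 10*I*√10) = 45 + (-120 - 600*I*√10) = -75 - 600*I*√10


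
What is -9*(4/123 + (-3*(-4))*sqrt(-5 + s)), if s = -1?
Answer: -12/41 - 108*I*sqrt(6) ≈ -0.29268 - 264.54*I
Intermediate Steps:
-9*(4/123 + (-3*(-4))*sqrt(-5 + s)) = -9*(4/123 + (-3*(-4))*sqrt(-5 - 1)) = -9*(4*(1/123) + 12*sqrt(-6)) = -9*(4/123 + 12*(I*sqrt(6))) = -9*(4/123 + 12*I*sqrt(6)) = -12/41 - 108*I*sqrt(6)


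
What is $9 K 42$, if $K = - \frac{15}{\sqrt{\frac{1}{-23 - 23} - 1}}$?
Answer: $\frac{5670 i \sqrt{2162}}{47} \approx 5609.4 i$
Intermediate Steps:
$K = \frac{15 i \sqrt{2162}}{47}$ ($K = - \frac{15}{\sqrt{\frac{1}{-46} - 1}} = - \frac{15}{\sqrt{- \frac{1}{46} - 1}} = - \frac{15}{\sqrt{- \frac{47}{46}}} = - \frac{15}{\frac{1}{46} i \sqrt{2162}} = - 15 \left(- \frac{i \sqrt{2162}}{47}\right) = \frac{15 i \sqrt{2162}}{47} \approx 14.84 i$)
$9 K 42 = 9 \frac{15 i \sqrt{2162}}{47} \cdot 42 = \frac{135 i \sqrt{2162}}{47} \cdot 42 = \frac{5670 i \sqrt{2162}}{47}$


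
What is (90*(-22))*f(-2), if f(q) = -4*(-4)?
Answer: -31680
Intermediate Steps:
f(q) = 16
(90*(-22))*f(-2) = (90*(-22))*16 = -1980*16 = -31680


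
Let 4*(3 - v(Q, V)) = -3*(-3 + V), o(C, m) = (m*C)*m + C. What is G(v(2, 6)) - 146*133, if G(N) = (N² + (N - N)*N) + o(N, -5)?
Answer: -308063/16 ≈ -19254.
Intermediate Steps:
o(C, m) = C + C*m² (o(C, m) = (C*m)*m + C = C*m² + C = C + C*m²)
v(Q, V) = ¾ + 3*V/4 (v(Q, V) = 3 - (-3)*(-3 + V)/4 = 3 - (9 - 3*V)/4 = 3 + (-9/4 + 3*V/4) = ¾ + 3*V/4)
G(N) = N² + 26*N (G(N) = (N² + (N - N)*N) + N*(1 + (-5)²) = (N² + 0*N) + N*(1 + 25) = (N² + 0) + N*26 = N² + 26*N)
G(v(2, 6)) - 146*133 = (¾ + (¾)*6)*(26 + (¾ + (¾)*6)) - 146*133 = (¾ + 9/2)*(26 + (¾ + 9/2)) - 19418 = 21*(26 + 21/4)/4 - 19418 = (21/4)*(125/4) - 19418 = 2625/16 - 19418 = -308063/16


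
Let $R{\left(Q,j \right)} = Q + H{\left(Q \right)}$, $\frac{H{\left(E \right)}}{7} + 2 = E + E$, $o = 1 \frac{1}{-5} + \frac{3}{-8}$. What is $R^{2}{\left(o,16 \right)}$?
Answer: $\frac{32761}{64} \approx 511.89$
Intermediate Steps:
$o = - \frac{23}{40}$ ($o = 1 \left(- \frac{1}{5}\right) + 3 \left(- \frac{1}{8}\right) = - \frac{1}{5} - \frac{3}{8} = - \frac{23}{40} \approx -0.575$)
$H{\left(E \right)} = -14 + 14 E$ ($H{\left(E \right)} = -14 + 7 \left(E + E\right) = -14 + 7 \cdot 2 E = -14 + 14 E$)
$R{\left(Q,j \right)} = -14 + 15 Q$ ($R{\left(Q,j \right)} = Q + \left(-14 + 14 Q\right) = -14 + 15 Q$)
$R^{2}{\left(o,16 \right)} = \left(-14 + 15 \left(- \frac{23}{40}\right)\right)^{2} = \left(-14 - \frac{69}{8}\right)^{2} = \left(- \frac{181}{8}\right)^{2} = \frac{32761}{64}$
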